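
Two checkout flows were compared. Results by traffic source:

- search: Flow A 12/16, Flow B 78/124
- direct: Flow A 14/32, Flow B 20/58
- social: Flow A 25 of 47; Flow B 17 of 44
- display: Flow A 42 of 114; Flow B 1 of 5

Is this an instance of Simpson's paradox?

Search: Flow A 12/16 = 75.0%, Flow B 78/124 = 62.9% → Flow A
Direct: Flow A 14/32 = 43.8%, Flow B 20/58 = 34.5% → Flow A
Social: Flow A 25/47 = 53.2%, Flow B 17/44 = 38.6% → Flow A
Display: Flow A 42/114 = 36.8%, Flow B 1/5 = 20.0% → Flow A
Overall: Flow A 93/209 = 44.5%, Flow B 116/231 = 50.2% → Flow B
Flow A wins each traffic group but Flow B wins overall — the comparison reverses. Flow A's sessions skew toward display, which has a lower base rate.

Yes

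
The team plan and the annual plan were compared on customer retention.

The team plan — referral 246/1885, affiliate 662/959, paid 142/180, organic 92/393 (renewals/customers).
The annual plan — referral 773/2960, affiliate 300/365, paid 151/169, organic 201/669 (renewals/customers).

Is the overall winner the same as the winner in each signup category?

Yes

Referral: the team plan 246/1885 = 13.1%, the annual plan 773/2960 = 26.1% → the annual plan
Affiliate: the team plan 662/959 = 69.0%, the annual plan 300/365 = 82.2% → the annual plan
Paid: the team plan 142/180 = 78.9%, the annual plan 151/169 = 89.3% → the annual plan
Organic: the team plan 92/393 = 23.4%, the annual plan 201/669 = 30.0% → the annual plan
Overall: the team plan 1142/3417 = 33.4%, the annual plan 1425/4163 = 34.2% → the annual plan
The annual plan wins overall and in every signup group — no reversal.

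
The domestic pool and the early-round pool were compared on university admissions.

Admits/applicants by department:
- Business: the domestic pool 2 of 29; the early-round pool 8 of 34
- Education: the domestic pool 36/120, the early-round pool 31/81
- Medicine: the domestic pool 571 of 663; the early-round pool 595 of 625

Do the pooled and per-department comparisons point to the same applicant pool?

Business: the domestic pool 2/29 = 6.9%, the early-round pool 8/34 = 23.5% → the early-round pool
Education: the domestic pool 36/120 = 30.0%, the early-round pool 31/81 = 38.3% → the early-round pool
Medicine: the domestic pool 571/663 = 86.1%, the early-round pool 595/625 = 95.2% → the early-round pool
Overall: the domestic pool 609/812 = 75.0%, the early-round pool 634/740 = 85.7% → the early-round pool
The early-round pool wins overall and in every department group — no reversal.

Yes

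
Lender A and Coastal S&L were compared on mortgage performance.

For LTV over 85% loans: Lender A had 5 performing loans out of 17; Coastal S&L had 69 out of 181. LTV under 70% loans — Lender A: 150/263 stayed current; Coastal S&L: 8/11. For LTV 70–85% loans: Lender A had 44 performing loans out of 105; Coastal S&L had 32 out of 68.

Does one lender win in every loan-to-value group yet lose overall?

Yes

LTV over 85%: Lender A 5/17 = 29.4%, Coastal S&L 69/181 = 38.1% → Coastal S&L
LTV under 70%: Lender A 150/263 = 57.0%, Coastal S&L 8/11 = 72.7% → Coastal S&L
LTV 70–85%: Lender A 44/105 = 41.9%, Coastal S&L 32/68 = 47.1% → Coastal S&L
Overall: Lender A 199/385 = 51.7%, Coastal S&L 109/260 = 41.9% → Lender A
Coastal S&L wins each loan-to-value group but Lender A wins overall — the comparison reverses. Coastal S&L's loans skew toward LTV over 85%, which has a lower base rate.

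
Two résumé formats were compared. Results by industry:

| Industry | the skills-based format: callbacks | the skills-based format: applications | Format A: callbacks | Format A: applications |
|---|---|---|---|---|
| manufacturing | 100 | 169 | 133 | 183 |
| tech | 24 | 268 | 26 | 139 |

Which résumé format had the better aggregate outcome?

Manufacturing: the skills-based format 100/169 = 59.2%, Format A 133/183 = 72.7% → Format A
Tech: the skills-based format 24/268 = 9.0%, Format A 26/139 = 18.7% → Format A
Overall: the skills-based format 124/437 = 28.4%, Format A 159/322 = 49.4% → Format A

Format A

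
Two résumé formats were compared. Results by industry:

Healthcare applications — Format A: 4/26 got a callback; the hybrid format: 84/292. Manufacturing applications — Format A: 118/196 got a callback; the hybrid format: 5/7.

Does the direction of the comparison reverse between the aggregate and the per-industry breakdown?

Yes

Healthcare: Format A 4/26 = 15.4%, the hybrid format 84/292 = 28.8% → the hybrid format
Manufacturing: Format A 118/196 = 60.2%, the hybrid format 5/7 = 71.4% → the hybrid format
Overall: Format A 122/222 = 55.0%, the hybrid format 89/299 = 29.8% → Format A
The hybrid format wins each industry group but Format A wins overall — the comparison reverses. The hybrid format's applications skew toward healthcare, which has a lower base rate.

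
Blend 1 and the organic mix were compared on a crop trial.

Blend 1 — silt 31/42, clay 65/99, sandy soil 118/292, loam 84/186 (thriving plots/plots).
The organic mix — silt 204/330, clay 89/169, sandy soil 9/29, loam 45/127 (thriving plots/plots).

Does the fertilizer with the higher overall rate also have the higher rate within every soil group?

No

Silt: Blend 1 31/42 = 73.8%, the organic mix 204/330 = 61.8% → Blend 1
Clay: Blend 1 65/99 = 65.7%, the organic mix 89/169 = 52.7% → Blend 1
Sandy soil: Blend 1 118/292 = 40.4%, the organic mix 9/29 = 31.0% → Blend 1
Loam: Blend 1 84/186 = 45.2%, the organic mix 45/127 = 35.4% → Blend 1
Overall: Blend 1 298/619 = 48.1%, the organic mix 347/655 = 53.0% → the organic mix
Blend 1 wins each soil group but the organic mix wins overall — the comparison reverses. Blend 1's plots skew toward sandy soil, which has a lower base rate.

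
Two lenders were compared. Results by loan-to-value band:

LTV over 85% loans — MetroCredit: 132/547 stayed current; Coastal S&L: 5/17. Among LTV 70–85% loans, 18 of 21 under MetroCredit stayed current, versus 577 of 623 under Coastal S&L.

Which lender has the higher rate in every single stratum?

LTV over 85%: MetroCredit 132/547 = 24.1%, Coastal S&L 5/17 = 29.4% → Coastal S&L
LTV 70–85%: MetroCredit 18/21 = 85.7%, Coastal S&L 577/623 = 92.6% → Coastal S&L
Coastal S&L has the higher rate in both groups.

Coastal S&L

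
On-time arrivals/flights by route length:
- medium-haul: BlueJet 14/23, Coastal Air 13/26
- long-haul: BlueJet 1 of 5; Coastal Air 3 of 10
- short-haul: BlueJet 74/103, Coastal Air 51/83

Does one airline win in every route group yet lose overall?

Medium-haul: BlueJet 14/23 = 60.9%, Coastal Air 13/26 = 50.0% → BlueJet
Long-haul: BlueJet 1/5 = 20.0%, Coastal Air 3/10 = 30.0% → Coastal Air
Short-haul: BlueJet 74/103 = 71.8%, Coastal Air 51/83 = 61.4% → BlueJet
Overall: BlueJet 89/131 = 67.9%, Coastal Air 67/119 = 56.3% → BlueJet
Neither sweeps: BlueJet wins 2 of 3 groups, Coastal Air wins 1. BlueJet wins overall but not every group — no Simpson reversal.

No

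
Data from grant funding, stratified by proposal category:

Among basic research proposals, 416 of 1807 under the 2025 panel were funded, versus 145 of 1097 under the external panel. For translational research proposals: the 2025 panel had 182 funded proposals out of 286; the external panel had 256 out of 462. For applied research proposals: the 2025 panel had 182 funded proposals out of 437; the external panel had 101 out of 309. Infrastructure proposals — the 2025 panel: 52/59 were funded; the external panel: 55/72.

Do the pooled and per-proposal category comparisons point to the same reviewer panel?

Yes

Basic research: the 2025 panel 416/1807 = 23.0%, the external panel 145/1097 = 13.2% → the 2025 panel
Translational research: the 2025 panel 182/286 = 63.6%, the external panel 256/462 = 55.4% → the 2025 panel
Applied research: the 2025 panel 182/437 = 41.6%, the external panel 101/309 = 32.7% → the 2025 panel
Infrastructure: the 2025 panel 52/59 = 88.1%, the external panel 55/72 = 76.4% → the 2025 panel
Overall: the 2025 panel 832/2589 = 32.1%, the external panel 557/1940 = 28.7% → the 2025 panel
The 2025 panel wins overall and in every proposal group — no reversal.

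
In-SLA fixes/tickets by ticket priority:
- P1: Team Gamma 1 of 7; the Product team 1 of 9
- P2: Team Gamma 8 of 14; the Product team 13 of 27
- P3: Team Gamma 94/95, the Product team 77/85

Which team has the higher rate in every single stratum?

P1: Team Gamma 1/7 = 14.3%, the Product team 1/9 = 11.1% → Team Gamma
P2: Team Gamma 8/14 = 57.1%, the Product team 13/27 = 48.1% → Team Gamma
P3: Team Gamma 94/95 = 98.9%, the Product team 77/85 = 90.6% → Team Gamma
Team Gamma has the higher rate in all 3 groups.

Team Gamma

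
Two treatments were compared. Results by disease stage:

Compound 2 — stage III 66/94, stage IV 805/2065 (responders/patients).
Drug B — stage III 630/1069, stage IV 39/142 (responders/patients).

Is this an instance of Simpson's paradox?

Yes

Stage III: Compound 2 66/94 = 70.2%, Drug B 630/1069 = 58.9% → Compound 2
Stage IV: Compound 2 805/2065 = 39.0%, Drug B 39/142 = 27.5% → Compound 2
Overall: Compound 2 871/2159 = 40.3%, Drug B 669/1211 = 55.2% → Drug B
Compound 2 wins each disease group but Drug B wins overall — the comparison reverses. Compound 2's patients skew toward stage IV, which has a lower base rate.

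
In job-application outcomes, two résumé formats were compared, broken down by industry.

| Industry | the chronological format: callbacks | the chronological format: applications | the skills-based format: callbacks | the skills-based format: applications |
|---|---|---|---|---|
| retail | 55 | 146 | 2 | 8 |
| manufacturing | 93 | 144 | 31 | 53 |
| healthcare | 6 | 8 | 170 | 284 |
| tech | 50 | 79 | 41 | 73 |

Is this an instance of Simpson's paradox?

Retail: the chronological format 55/146 = 37.7%, the skills-based format 2/8 = 25.0% → the chronological format
Manufacturing: the chronological format 93/144 = 64.6%, the skills-based format 31/53 = 58.5% → the chronological format
Healthcare: the chronological format 6/8 = 75.0%, the skills-based format 170/284 = 59.9% → the chronological format
Tech: the chronological format 50/79 = 63.3%, the skills-based format 41/73 = 56.2% → the chronological format
Overall: the chronological format 204/377 = 54.1%, the skills-based format 244/418 = 58.4% → the skills-based format
The chronological format wins each industry group but the skills-based format wins overall — the comparison reverses. The chronological format's applications skew toward retail, which has a lower base rate.

Yes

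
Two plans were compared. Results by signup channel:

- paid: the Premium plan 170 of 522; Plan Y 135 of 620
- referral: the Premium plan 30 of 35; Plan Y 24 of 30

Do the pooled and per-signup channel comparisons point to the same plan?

Paid: the Premium plan 170/522 = 32.6%, Plan Y 135/620 = 21.8% → the Premium plan
Referral: the Premium plan 30/35 = 85.7%, Plan Y 24/30 = 80.0% → the Premium plan
Overall: the Premium plan 200/557 = 35.9%, Plan Y 159/650 = 24.5% → the Premium plan
The Premium plan wins overall and in every signup group — no reversal.

Yes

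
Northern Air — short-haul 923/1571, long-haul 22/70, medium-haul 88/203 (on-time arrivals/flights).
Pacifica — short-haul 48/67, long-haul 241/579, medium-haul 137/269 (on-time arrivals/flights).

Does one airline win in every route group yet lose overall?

Short-haul: Northern Air 923/1571 = 58.8%, Pacifica 48/67 = 71.6% → Pacifica
Long-haul: Northern Air 22/70 = 31.4%, Pacifica 241/579 = 41.6% → Pacifica
Medium-haul: Northern Air 88/203 = 43.3%, Pacifica 137/269 = 50.9% → Pacifica
Overall: Northern Air 1033/1844 = 56.0%, Pacifica 426/915 = 46.6% → Northern Air
Pacifica wins each route group but Northern Air wins overall — the comparison reverses. Pacifica's flights skew toward long-haul, which has a lower base rate.

Yes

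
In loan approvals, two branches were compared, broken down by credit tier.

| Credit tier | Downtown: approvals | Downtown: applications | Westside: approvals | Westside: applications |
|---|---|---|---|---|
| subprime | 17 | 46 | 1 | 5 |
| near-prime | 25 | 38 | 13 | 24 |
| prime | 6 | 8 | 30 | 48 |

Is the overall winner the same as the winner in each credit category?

No

Subprime: Downtown 17/46 = 37.0%, Westside 1/5 = 20.0% → Downtown
Near-prime: Downtown 25/38 = 65.8%, Westside 13/24 = 54.2% → Downtown
Prime: Downtown 6/8 = 75.0%, Westside 30/48 = 62.5% → Downtown
Overall: Downtown 48/92 = 52.2%, Westside 44/77 = 57.1% → Westside
Downtown wins each credit group but Westside wins overall — the comparison reverses. Downtown's applications skew toward subprime, which has a lower base rate.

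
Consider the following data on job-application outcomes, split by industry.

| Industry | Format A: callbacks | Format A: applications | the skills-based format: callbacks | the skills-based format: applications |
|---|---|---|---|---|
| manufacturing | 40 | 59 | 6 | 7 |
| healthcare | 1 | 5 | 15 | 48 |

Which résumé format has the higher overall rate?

Format A

Manufacturing: Format A 40/59 = 67.8%, the skills-based format 6/7 = 85.7% → the skills-based format
Healthcare: Format A 1/5 = 20.0%, the skills-based format 15/48 = 31.2% → the skills-based format
Overall: Format A 41/64 = 64.1%, the skills-based format 21/55 = 38.2% → Format A
(The skills-based format wins every industry group but Format A wins overall — the skills-based format's applications skew toward the low-rate healthcare group.)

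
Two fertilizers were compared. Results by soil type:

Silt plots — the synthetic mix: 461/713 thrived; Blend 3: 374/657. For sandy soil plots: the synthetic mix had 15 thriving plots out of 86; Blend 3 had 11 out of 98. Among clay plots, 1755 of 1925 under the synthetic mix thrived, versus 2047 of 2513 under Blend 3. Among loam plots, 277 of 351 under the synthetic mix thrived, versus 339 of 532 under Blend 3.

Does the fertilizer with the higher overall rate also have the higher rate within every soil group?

Yes

Silt: the synthetic mix 461/713 = 64.7%, Blend 3 374/657 = 56.9% → the synthetic mix
Sandy soil: the synthetic mix 15/86 = 17.4%, Blend 3 11/98 = 11.2% → the synthetic mix
Clay: the synthetic mix 1755/1925 = 91.2%, Blend 3 2047/2513 = 81.5% → the synthetic mix
Loam: the synthetic mix 277/351 = 78.9%, Blend 3 339/532 = 63.7% → the synthetic mix
Overall: the synthetic mix 2508/3075 = 81.6%, Blend 3 2771/3800 = 72.9% → the synthetic mix
The synthetic mix wins overall and in every soil group — no reversal.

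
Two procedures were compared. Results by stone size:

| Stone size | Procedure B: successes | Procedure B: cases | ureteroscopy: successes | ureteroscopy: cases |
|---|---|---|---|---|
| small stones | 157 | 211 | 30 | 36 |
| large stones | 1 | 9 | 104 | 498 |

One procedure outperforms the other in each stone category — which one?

ureteroscopy

Small stones: Procedure B 157/211 = 74.4%, ureteroscopy 30/36 = 83.3% → ureteroscopy
Large stones: Procedure B 1/9 = 11.1%, ureteroscopy 104/498 = 20.9% → ureteroscopy
Ureteroscopy has the higher rate in both groups.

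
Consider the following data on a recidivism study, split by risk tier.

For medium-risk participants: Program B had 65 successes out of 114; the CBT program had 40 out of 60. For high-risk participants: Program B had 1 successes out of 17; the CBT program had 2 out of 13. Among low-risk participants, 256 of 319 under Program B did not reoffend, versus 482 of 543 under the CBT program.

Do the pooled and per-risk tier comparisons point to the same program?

Medium-risk: Program B 65/114 = 57.0%, the CBT program 40/60 = 66.7% → the CBT program
High-risk: Program B 1/17 = 5.9%, the CBT program 2/13 = 15.4% → the CBT program
Low-risk: Program B 256/319 = 80.3%, the CBT program 482/543 = 88.8% → the CBT program
Overall: Program B 322/450 = 71.6%, the CBT program 524/616 = 85.1% → the CBT program
The CBT program wins overall and in every risk group — no reversal.

Yes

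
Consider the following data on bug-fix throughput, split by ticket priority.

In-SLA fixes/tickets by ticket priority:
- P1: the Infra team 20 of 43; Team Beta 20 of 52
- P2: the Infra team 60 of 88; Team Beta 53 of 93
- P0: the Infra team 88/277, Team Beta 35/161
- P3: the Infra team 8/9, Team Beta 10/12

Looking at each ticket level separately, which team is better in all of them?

P1: the Infra team 20/43 = 46.5%, Team Beta 20/52 = 38.5% → the Infra team
P2: the Infra team 60/88 = 68.2%, Team Beta 53/93 = 57.0% → the Infra team
P0: the Infra team 88/277 = 31.8%, Team Beta 35/161 = 21.7% → the Infra team
P3: the Infra team 8/9 = 88.9%, Team Beta 10/12 = 83.3% → the Infra team
The Infra team has the higher rate in all 4 groups.

the Infra team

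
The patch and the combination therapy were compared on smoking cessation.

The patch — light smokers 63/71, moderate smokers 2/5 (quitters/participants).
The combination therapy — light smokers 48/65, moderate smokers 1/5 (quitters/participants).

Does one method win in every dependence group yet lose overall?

No

Light smokers: the patch 63/71 = 88.7%, the combination therapy 48/65 = 73.8% → the patch
Moderate smokers: the patch 2/5 = 40.0%, the combination therapy 1/5 = 20.0% → the patch
Overall: the patch 65/76 = 85.5%, the combination therapy 49/70 = 70.0% → the patch
The patch wins overall and in every dependence group — no reversal.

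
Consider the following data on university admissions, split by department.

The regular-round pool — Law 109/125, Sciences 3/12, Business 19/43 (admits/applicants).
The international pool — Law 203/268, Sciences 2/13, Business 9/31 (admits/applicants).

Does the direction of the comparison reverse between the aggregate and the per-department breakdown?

Law: the regular-round pool 109/125 = 87.2%, the international pool 203/268 = 75.7% → the regular-round pool
Sciences: the regular-round pool 3/12 = 25.0%, the international pool 2/13 = 15.4% → the regular-round pool
Business: the regular-round pool 19/43 = 44.2%, the international pool 9/31 = 29.0% → the regular-round pool
Overall: the regular-round pool 131/180 = 72.8%, the international pool 214/312 = 68.6% → the regular-round pool
The regular-round pool wins overall and in every department group — no reversal.

No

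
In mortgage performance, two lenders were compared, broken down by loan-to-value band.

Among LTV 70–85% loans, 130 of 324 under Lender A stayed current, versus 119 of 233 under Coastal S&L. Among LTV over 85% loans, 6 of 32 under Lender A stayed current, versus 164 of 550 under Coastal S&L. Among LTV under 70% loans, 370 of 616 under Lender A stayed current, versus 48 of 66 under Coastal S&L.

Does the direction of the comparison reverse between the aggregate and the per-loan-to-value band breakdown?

Yes

LTV 70–85%: Lender A 130/324 = 40.1%, Coastal S&L 119/233 = 51.1% → Coastal S&L
LTV over 85%: Lender A 6/32 = 18.8%, Coastal S&L 164/550 = 29.8% → Coastal S&L
LTV under 70%: Lender A 370/616 = 60.1%, Coastal S&L 48/66 = 72.7% → Coastal S&L
Overall: Lender A 506/972 = 52.1%, Coastal S&L 331/849 = 39.0% → Lender A
Coastal S&L wins each loan-to-value group but Lender A wins overall — the comparison reverses. Coastal S&L's loans skew toward LTV over 85%, which has a lower base rate.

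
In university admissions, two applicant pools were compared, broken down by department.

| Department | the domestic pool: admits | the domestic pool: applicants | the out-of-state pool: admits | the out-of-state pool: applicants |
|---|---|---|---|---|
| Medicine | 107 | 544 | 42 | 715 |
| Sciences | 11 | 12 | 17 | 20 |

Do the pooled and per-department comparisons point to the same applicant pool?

Medicine: the domestic pool 107/544 = 19.7%, the out-of-state pool 42/715 = 5.9% → the domestic pool
Sciences: the domestic pool 11/12 = 91.7%, the out-of-state pool 17/20 = 85.0% → the domestic pool
Overall: the domestic pool 118/556 = 21.2%, the out-of-state pool 59/735 = 8.0% → the domestic pool
The domestic pool wins overall and in every department group — no reversal.

Yes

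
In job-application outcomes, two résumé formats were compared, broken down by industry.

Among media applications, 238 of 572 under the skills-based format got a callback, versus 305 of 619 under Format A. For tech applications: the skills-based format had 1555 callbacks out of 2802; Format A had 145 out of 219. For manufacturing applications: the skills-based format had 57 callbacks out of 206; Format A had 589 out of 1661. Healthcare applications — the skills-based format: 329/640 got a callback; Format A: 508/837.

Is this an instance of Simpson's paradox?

Yes

Media: the skills-based format 238/572 = 41.6%, Format A 305/619 = 49.3% → Format A
Tech: the skills-based format 1555/2802 = 55.5%, Format A 145/219 = 66.2% → Format A
Manufacturing: the skills-based format 57/206 = 27.7%, Format A 589/1661 = 35.5% → Format A
Healthcare: the skills-based format 329/640 = 51.4%, Format A 508/837 = 60.7% → Format A
Overall: the skills-based format 2179/4220 = 51.6%, Format A 1547/3336 = 46.4% → the skills-based format
Format A wins each industry group but the skills-based format wins overall — the comparison reverses. Format A's applications skew toward manufacturing, which has a lower base rate.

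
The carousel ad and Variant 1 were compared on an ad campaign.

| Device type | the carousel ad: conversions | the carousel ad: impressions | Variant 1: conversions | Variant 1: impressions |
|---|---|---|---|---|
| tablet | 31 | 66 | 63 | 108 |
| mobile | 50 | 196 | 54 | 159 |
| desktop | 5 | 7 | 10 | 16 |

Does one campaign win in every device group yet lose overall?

Tablet: the carousel ad 31/66 = 47.0%, Variant 1 63/108 = 58.3% → Variant 1
Mobile: the carousel ad 50/196 = 25.5%, Variant 1 54/159 = 34.0% → Variant 1
Desktop: the carousel ad 5/7 = 71.4%, Variant 1 10/16 = 62.5% → the carousel ad
Overall: the carousel ad 86/269 = 32.0%, Variant 1 127/283 = 44.9% → Variant 1
Neither sweeps: the carousel ad wins 1 of 3 groups, Variant 1 wins 2. Variant 1 wins overall but not every group — no Simpson reversal.

No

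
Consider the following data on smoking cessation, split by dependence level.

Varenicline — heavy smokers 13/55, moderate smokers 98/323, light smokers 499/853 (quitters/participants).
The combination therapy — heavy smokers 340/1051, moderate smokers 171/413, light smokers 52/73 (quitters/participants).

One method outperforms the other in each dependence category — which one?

the combination therapy

Heavy smokers: varenicline 13/55 = 23.6%, the combination therapy 340/1051 = 32.4% → the combination therapy
Moderate smokers: varenicline 98/323 = 30.3%, the combination therapy 171/413 = 41.4% → the combination therapy
Light smokers: varenicline 499/853 = 58.5%, the combination therapy 52/73 = 71.2% → the combination therapy
The combination therapy has the higher rate in all 3 groups.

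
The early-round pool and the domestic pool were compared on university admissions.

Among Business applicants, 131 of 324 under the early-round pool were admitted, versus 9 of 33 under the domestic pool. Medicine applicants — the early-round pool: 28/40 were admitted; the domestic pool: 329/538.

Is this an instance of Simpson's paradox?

Yes

Business: the early-round pool 131/324 = 40.4%, the domestic pool 9/33 = 27.3% → the early-round pool
Medicine: the early-round pool 28/40 = 70.0%, the domestic pool 329/538 = 61.2% → the early-round pool
Overall: the early-round pool 159/364 = 43.7%, the domestic pool 338/571 = 59.2% → the domestic pool
The early-round pool wins each department group but the domestic pool wins overall — the comparison reverses. The early-round pool's applicants skew toward Business, which has a lower base rate.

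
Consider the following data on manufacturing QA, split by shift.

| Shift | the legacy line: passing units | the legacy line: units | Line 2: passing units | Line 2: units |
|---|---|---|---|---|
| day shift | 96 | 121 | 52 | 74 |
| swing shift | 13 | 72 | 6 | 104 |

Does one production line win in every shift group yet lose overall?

Day shift: the legacy line 96/121 = 79.3%, Line 2 52/74 = 70.3% → the legacy line
Swing shift: the legacy line 13/72 = 18.1%, Line 2 6/104 = 5.8% → the legacy line
Overall: the legacy line 109/193 = 56.5%, Line 2 58/178 = 32.6% → the legacy line
The legacy line wins overall and in every shift group — no reversal.

No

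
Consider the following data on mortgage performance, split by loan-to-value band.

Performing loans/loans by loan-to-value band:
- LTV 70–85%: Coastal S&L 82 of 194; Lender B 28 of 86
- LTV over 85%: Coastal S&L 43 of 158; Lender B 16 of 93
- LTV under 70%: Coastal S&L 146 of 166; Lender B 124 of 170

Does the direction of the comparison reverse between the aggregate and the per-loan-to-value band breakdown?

No

LTV 70–85%: Coastal S&L 82/194 = 42.3%, Lender B 28/86 = 32.6% → Coastal S&L
LTV over 85%: Coastal S&L 43/158 = 27.2%, Lender B 16/93 = 17.2% → Coastal S&L
LTV under 70%: Coastal S&L 146/166 = 88.0%, Lender B 124/170 = 72.9% → Coastal S&L
Overall: Coastal S&L 271/518 = 52.3%, Lender B 168/349 = 48.1% → Coastal S&L
Coastal S&L wins overall and in every loan-to-value group — no reversal.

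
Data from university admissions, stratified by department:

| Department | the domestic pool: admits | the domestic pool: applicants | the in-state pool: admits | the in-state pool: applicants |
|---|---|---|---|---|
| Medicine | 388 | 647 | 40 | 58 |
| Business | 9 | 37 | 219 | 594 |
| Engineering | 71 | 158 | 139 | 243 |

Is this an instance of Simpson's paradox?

Yes

Medicine: the domestic pool 388/647 = 60.0%, the in-state pool 40/58 = 69.0% → the in-state pool
Business: the domestic pool 9/37 = 24.3%, the in-state pool 219/594 = 36.9% → the in-state pool
Engineering: the domestic pool 71/158 = 44.9%, the in-state pool 139/243 = 57.2% → the in-state pool
Overall: the domestic pool 468/842 = 55.6%, the in-state pool 398/895 = 44.5% → the domestic pool
The in-state pool wins each department group but the domestic pool wins overall — the comparison reverses. The in-state pool's applicants skew toward Business, which has a lower base rate.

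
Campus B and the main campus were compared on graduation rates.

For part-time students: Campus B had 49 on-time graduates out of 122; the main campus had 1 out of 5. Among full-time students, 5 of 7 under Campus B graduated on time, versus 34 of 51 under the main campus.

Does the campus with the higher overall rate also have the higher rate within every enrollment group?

Part-time: Campus B 49/122 = 40.2%, the main campus 1/5 = 20.0% → Campus B
Full-time: Campus B 5/7 = 71.4%, the main campus 34/51 = 66.7% → Campus B
Overall: Campus B 54/129 = 41.9%, the main campus 35/56 = 62.5% → the main campus
Campus B wins each enrollment group but the main campus wins overall — the comparison reverses. Campus B's students skew toward part-time, which has a lower base rate.

No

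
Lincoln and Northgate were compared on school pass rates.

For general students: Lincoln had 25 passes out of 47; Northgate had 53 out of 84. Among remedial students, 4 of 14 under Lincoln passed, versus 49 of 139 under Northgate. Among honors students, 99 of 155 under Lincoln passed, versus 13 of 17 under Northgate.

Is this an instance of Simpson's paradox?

Yes

General: Lincoln 25/47 = 53.2%, Northgate 53/84 = 63.1% → Northgate
Remedial: Lincoln 4/14 = 28.6%, Northgate 49/139 = 35.3% → Northgate
Honors: Lincoln 99/155 = 63.9%, Northgate 13/17 = 76.5% → Northgate
Overall: Lincoln 128/216 = 59.3%, Northgate 115/240 = 47.9% → Lincoln
Northgate wins each student group but Lincoln wins overall — the comparison reverses. Northgate's students skew toward remedial, which has a lower base rate.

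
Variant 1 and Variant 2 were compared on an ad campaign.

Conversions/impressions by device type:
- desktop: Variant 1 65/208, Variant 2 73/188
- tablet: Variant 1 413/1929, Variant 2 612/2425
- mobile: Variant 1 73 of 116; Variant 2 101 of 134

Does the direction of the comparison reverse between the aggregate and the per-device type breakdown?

Desktop: Variant 1 65/208 = 31.2%, Variant 2 73/188 = 38.8% → Variant 2
Tablet: Variant 1 413/1929 = 21.4%, Variant 2 612/2425 = 25.2% → Variant 2
Mobile: Variant 1 73/116 = 62.9%, Variant 2 101/134 = 75.4% → Variant 2
Overall: Variant 1 551/2253 = 24.5%, Variant 2 786/2747 = 28.6% → Variant 2
Variant 2 wins overall and in every device group — no reversal.

No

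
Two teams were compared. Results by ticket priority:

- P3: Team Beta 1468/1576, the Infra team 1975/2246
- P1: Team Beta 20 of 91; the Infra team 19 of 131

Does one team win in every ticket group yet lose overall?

P3: Team Beta 1468/1576 = 93.1%, the Infra team 1975/2246 = 87.9% → Team Beta
P1: Team Beta 20/91 = 22.0%, the Infra team 19/131 = 14.5% → Team Beta
Overall: Team Beta 1488/1667 = 89.3%, the Infra team 1994/2377 = 83.9% → Team Beta
Team Beta wins overall and in every ticket group — no reversal.

No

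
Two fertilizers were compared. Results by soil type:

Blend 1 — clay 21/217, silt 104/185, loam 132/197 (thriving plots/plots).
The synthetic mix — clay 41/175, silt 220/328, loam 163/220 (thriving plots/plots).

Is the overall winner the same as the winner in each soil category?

Clay: Blend 1 21/217 = 9.7%, the synthetic mix 41/175 = 23.4% → the synthetic mix
Silt: Blend 1 104/185 = 56.2%, the synthetic mix 220/328 = 67.1% → the synthetic mix
Loam: Blend 1 132/197 = 67.0%, the synthetic mix 163/220 = 74.1% → the synthetic mix
Overall: Blend 1 257/599 = 42.9%, the synthetic mix 424/723 = 58.6% → the synthetic mix
The synthetic mix wins overall and in every soil group — no reversal.

Yes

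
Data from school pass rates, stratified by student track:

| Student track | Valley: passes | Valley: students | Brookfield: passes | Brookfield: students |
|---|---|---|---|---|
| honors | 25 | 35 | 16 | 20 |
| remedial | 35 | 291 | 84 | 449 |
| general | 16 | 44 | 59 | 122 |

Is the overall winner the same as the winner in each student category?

Yes

Honors: Valley 25/35 = 71.4%, Brookfield 16/20 = 80.0% → Brookfield
Remedial: Valley 35/291 = 12.0%, Brookfield 84/449 = 18.7% → Brookfield
General: Valley 16/44 = 36.4%, Brookfield 59/122 = 48.4% → Brookfield
Overall: Valley 76/370 = 20.5%, Brookfield 159/591 = 26.9% → Brookfield
Brookfield wins overall and in every student group — no reversal.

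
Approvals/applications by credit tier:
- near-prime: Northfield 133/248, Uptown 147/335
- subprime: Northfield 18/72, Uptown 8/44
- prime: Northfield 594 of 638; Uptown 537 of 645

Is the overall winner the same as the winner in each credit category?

Near-prime: Northfield 133/248 = 53.6%, Uptown 147/335 = 43.9% → Northfield
Subprime: Northfield 18/72 = 25.0%, Uptown 8/44 = 18.2% → Northfield
Prime: Northfield 594/638 = 93.1%, Uptown 537/645 = 83.3% → Northfield
Overall: Northfield 745/958 = 77.8%, Uptown 692/1024 = 67.6% → Northfield
Northfield wins overall and in every credit group — no reversal.

Yes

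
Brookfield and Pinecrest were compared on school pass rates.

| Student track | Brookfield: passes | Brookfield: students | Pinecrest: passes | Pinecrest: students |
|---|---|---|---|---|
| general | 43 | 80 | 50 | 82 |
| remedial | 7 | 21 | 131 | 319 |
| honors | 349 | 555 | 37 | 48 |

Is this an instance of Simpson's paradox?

General: Brookfield 43/80 = 53.8%, Pinecrest 50/82 = 61.0% → Pinecrest
Remedial: Brookfield 7/21 = 33.3%, Pinecrest 131/319 = 41.1% → Pinecrest
Honors: Brookfield 349/555 = 62.9%, Pinecrest 37/48 = 77.1% → Pinecrest
Overall: Brookfield 399/656 = 60.8%, Pinecrest 218/449 = 48.6% → Brookfield
Pinecrest wins each student group but Brookfield wins overall — the comparison reverses. Pinecrest's students skew toward remedial, which has a lower base rate.

Yes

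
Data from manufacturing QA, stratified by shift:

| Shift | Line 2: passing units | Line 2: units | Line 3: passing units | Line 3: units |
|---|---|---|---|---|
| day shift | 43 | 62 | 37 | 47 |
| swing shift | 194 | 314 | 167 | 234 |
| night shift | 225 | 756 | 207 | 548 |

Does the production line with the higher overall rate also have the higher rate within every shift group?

Yes

Day shift: Line 2 43/62 = 69.4%, Line 3 37/47 = 78.7% → Line 3
Swing shift: Line 2 194/314 = 61.8%, Line 3 167/234 = 71.4% → Line 3
Night shift: Line 2 225/756 = 29.8%, Line 3 207/548 = 37.8% → Line 3
Overall: Line 2 462/1132 = 40.8%, Line 3 411/829 = 49.6% → Line 3
Line 3 wins overall and in every shift group — no reversal.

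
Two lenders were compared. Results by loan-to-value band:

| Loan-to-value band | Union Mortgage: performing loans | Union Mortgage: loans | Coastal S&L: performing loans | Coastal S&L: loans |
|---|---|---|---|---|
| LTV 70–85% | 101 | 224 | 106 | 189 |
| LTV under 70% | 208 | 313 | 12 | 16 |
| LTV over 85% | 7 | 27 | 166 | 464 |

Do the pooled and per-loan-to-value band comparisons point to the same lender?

No

LTV 70–85%: Union Mortgage 101/224 = 45.1%, Coastal S&L 106/189 = 56.1% → Coastal S&L
LTV under 70%: Union Mortgage 208/313 = 66.5%, Coastal S&L 12/16 = 75.0% → Coastal S&L
LTV over 85%: Union Mortgage 7/27 = 25.9%, Coastal S&L 166/464 = 35.8% → Coastal S&L
Overall: Union Mortgage 316/564 = 56.0%, Coastal S&L 284/669 = 42.5% → Union Mortgage
Coastal S&L wins each loan-to-value group but Union Mortgage wins overall — the comparison reverses. Coastal S&L's loans skew toward LTV over 85%, which has a lower base rate.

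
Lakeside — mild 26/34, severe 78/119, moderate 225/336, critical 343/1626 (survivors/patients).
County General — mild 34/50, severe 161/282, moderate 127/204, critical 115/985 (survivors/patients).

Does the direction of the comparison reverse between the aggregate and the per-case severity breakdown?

No

Mild: Lakeside 26/34 = 76.5%, County General 34/50 = 68.0% → Lakeside
Severe: Lakeside 78/119 = 65.5%, County General 161/282 = 57.1% → Lakeside
Moderate: Lakeside 225/336 = 67.0%, County General 127/204 = 62.3% → Lakeside
Critical: Lakeside 343/1626 = 21.1%, County General 115/985 = 11.7% → Lakeside
Overall: Lakeside 672/2115 = 31.8%, County General 437/1521 = 28.7% → Lakeside
Lakeside wins overall and in every case group — no reversal.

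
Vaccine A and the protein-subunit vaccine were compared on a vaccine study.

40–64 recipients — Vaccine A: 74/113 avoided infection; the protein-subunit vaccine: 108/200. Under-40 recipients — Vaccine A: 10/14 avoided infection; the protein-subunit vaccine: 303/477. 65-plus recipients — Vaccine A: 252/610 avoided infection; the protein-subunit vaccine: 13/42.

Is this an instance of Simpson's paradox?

Yes

40–64: Vaccine A 74/113 = 65.5%, the protein-subunit vaccine 108/200 = 54.0% → Vaccine A
Under-40: Vaccine A 10/14 = 71.4%, the protein-subunit vaccine 303/477 = 63.5% → Vaccine A
65-plus: Vaccine A 252/610 = 41.3%, the protein-subunit vaccine 13/42 = 31.0% → Vaccine A
Overall: Vaccine A 336/737 = 45.6%, the protein-subunit vaccine 424/719 = 59.0% → the protein-subunit vaccine
Vaccine A wins each age group but the protein-subunit vaccine wins overall — the comparison reverses. Vaccine A's recipients skew toward 65-plus, which has a lower base rate.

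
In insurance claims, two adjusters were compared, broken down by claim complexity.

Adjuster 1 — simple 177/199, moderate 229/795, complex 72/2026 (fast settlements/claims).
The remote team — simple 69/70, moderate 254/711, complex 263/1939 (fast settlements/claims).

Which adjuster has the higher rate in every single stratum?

Simple: Adjuster 1 177/199 = 88.9%, the remote team 69/70 = 98.6% → the remote team
Moderate: Adjuster 1 229/795 = 28.8%, the remote team 254/711 = 35.7% → the remote team
Complex: Adjuster 1 72/2026 = 3.6%, the remote team 263/1939 = 13.6% → the remote team
The remote team has the higher rate in all 3 groups.

the remote team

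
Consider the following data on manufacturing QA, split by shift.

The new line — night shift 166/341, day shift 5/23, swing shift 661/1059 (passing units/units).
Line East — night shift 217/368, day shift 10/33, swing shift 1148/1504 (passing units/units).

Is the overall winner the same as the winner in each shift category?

Night shift: the new line 166/341 = 48.7%, Line East 217/368 = 59.0% → Line East
Day shift: the new line 5/23 = 21.7%, Line East 10/33 = 30.3% → Line East
Swing shift: the new line 661/1059 = 62.4%, Line East 1148/1504 = 76.3% → Line East
Overall: the new line 832/1423 = 58.5%, Line East 1375/1905 = 72.2% → Line East
Line East wins overall and in every shift group — no reversal.

Yes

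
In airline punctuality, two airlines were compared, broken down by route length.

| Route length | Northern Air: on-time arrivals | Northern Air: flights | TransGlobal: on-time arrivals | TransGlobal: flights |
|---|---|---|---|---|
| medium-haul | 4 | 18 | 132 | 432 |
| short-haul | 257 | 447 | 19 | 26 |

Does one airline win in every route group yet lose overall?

Yes

Medium-haul: Northern Air 4/18 = 22.2%, TransGlobal 132/432 = 30.6% → TransGlobal
Short-haul: Northern Air 257/447 = 57.5%, TransGlobal 19/26 = 73.1% → TransGlobal
Overall: Northern Air 261/465 = 56.1%, TransGlobal 151/458 = 33.0% → Northern Air
TransGlobal wins each route group but Northern Air wins overall — the comparison reverses. TransGlobal's flights skew toward medium-haul, which has a lower base rate.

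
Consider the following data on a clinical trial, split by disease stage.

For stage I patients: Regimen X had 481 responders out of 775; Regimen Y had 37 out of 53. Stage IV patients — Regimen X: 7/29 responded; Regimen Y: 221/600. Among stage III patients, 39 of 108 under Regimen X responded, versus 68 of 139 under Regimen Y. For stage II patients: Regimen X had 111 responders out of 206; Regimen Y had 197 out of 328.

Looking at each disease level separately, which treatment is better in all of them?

Regimen Y

Stage I: Regimen X 481/775 = 62.1%, Regimen Y 37/53 = 69.8% → Regimen Y
Stage IV: Regimen X 7/29 = 24.1%, Regimen Y 221/600 = 36.8% → Regimen Y
Stage III: Regimen X 39/108 = 36.1%, Regimen Y 68/139 = 48.9% → Regimen Y
Stage II: Regimen X 111/206 = 53.9%, Regimen Y 197/328 = 60.1% → Regimen Y
Regimen Y has the higher rate in all 4 groups.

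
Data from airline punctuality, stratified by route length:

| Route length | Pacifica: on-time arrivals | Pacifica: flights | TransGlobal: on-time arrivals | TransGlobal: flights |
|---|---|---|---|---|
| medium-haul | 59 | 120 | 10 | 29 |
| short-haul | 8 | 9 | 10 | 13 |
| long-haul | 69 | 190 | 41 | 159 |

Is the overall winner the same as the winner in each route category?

Medium-haul: Pacifica 59/120 = 49.2%, TransGlobal 10/29 = 34.5% → Pacifica
Short-haul: Pacifica 8/9 = 88.9%, TransGlobal 10/13 = 76.9% → Pacifica
Long-haul: Pacifica 69/190 = 36.3%, TransGlobal 41/159 = 25.8% → Pacifica
Overall: Pacifica 136/319 = 42.6%, TransGlobal 61/201 = 30.3% → Pacifica
Pacifica wins overall and in every route group — no reversal.

Yes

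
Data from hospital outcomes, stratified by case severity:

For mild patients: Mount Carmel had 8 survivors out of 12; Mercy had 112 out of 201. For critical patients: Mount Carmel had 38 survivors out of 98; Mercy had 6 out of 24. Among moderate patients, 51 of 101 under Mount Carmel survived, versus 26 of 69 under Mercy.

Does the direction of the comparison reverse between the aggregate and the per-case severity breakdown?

Yes

Mild: Mount Carmel 8/12 = 66.7%, Mercy 112/201 = 55.7% → Mount Carmel
Critical: Mount Carmel 38/98 = 38.8%, Mercy 6/24 = 25.0% → Mount Carmel
Moderate: Mount Carmel 51/101 = 50.5%, Mercy 26/69 = 37.7% → Mount Carmel
Overall: Mount Carmel 97/211 = 46.0%, Mercy 144/294 = 49.0% → Mercy
Mount Carmel wins each case group but Mercy wins overall — the comparison reverses. Mount Carmel's patients skew toward critical, which has a lower base rate.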